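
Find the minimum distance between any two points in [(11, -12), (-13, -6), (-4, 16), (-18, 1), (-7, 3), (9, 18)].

Computing all pairwise distances among 6 points:

d((11, -12), (-13, -6)) = 24.7386
d((11, -12), (-4, 16)) = 31.7648
d((11, -12), (-18, 1)) = 31.7805
d((11, -12), (-7, 3)) = 23.4307
d((11, -12), (9, 18)) = 30.0666
d((-13, -6), (-4, 16)) = 23.7697
d((-13, -6), (-18, 1)) = 8.6023 <-- minimum
d((-13, -6), (-7, 3)) = 10.8167
d((-13, -6), (9, 18)) = 32.5576
d((-4, 16), (-18, 1)) = 20.5183
d((-4, 16), (-7, 3)) = 13.3417
d((-4, 16), (9, 18)) = 13.1529
d((-18, 1), (-7, 3)) = 11.1803
d((-18, 1), (9, 18)) = 31.9061
d((-7, 3), (9, 18)) = 21.9317

Closest pair: (-13, -6) and (-18, 1) with distance 8.6023

The closest pair is (-13, -6) and (-18, 1) with Euclidean distance 8.6023. For 6 points, brute-force pairwise comparison is shown above. For large n, the divide-and-conquer algorithm (sort by x, recurse on halves, check the dividing strip) achieves O(n log n).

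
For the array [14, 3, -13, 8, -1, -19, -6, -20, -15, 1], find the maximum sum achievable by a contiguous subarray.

Using Kadane's algorithm on [14, 3, -13, 8, -1, -19, -6, -20, -15, 1]:

Scanning through the array:
Position 1 (value 3): max_ending_here = 17, max_so_far = 17
Position 2 (value -13): max_ending_here = 4, max_so_far = 17
Position 3 (value 8): max_ending_here = 12, max_so_far = 17
Position 4 (value -1): max_ending_here = 11, max_so_far = 17
Position 5 (value -19): max_ending_here = -8, max_so_far = 17
Position 6 (value -6): max_ending_here = -6, max_so_far = 17
Position 7 (value -20): max_ending_here = -20, max_so_far = 17
Position 8 (value -15): max_ending_here = -15, max_so_far = 17
Position 9 (value 1): max_ending_here = 1, max_so_far = 17

Maximum subarray: [14, 3]
Maximum sum: 17

The maximum subarray is [14, 3] with sum 17. This subarray runs from index 0 to index 1.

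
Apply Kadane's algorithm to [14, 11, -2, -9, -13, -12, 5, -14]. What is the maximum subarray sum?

Using Kadane's algorithm on [14, 11, -2, -9, -13, -12, 5, -14]:

Scanning through the array:
Position 1 (value 11): max_ending_here = 25, max_so_far = 25
Position 2 (value -2): max_ending_here = 23, max_so_far = 25
Position 3 (value -9): max_ending_here = 14, max_so_far = 25
Position 4 (value -13): max_ending_here = 1, max_so_far = 25
Position 5 (value -12): max_ending_here = -11, max_so_far = 25
Position 6 (value 5): max_ending_here = 5, max_so_far = 25
Position 7 (value -14): max_ending_here = -9, max_so_far = 25

Maximum subarray: [14, 11]
Maximum sum: 25

The maximum subarray is [14, 11] with sum 25. This subarray runs from index 0 to index 1.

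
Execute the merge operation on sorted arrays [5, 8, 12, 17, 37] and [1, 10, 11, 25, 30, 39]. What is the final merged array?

Merging process:

Compare 5 vs 1: take 1 from right. Merged: [1]
Compare 5 vs 10: take 5 from left. Merged: [1, 5]
Compare 8 vs 10: take 8 from left. Merged: [1, 5, 8]
Compare 12 vs 10: take 10 from right. Merged: [1, 5, 8, 10]
Compare 12 vs 11: take 11 from right. Merged: [1, 5, 8, 10, 11]
Compare 12 vs 25: take 12 from left. Merged: [1, 5, 8, 10, 11, 12]
Compare 17 vs 25: take 17 from left. Merged: [1, 5, 8, 10, 11, 12, 17]
Compare 37 vs 25: take 25 from right. Merged: [1, 5, 8, 10, 11, 12, 17, 25]
Compare 37 vs 30: take 30 from right. Merged: [1, 5, 8, 10, 11, 12, 17, 25, 30]
Compare 37 vs 39: take 37 from left. Merged: [1, 5, 8, 10, 11, 12, 17, 25, 30, 37]
Append remaining from right: [39]. Merged: [1, 5, 8, 10, 11, 12, 17, 25, 30, 37, 39]

Final merged array: [1, 5, 8, 10, 11, 12, 17, 25, 30, 37, 39]
Total comparisons: 10

The merged array is [1, 5, 8, 10, 11, 12, 17, 25, 30, 37, 39], requiring 10 comparisons. The merge step runs in O(n) time where n is the total number of elements.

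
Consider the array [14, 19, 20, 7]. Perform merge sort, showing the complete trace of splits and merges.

Merge sort trace:

Split: [14, 19, 20, 7] -> [14, 19] and [20, 7]
  Split: [14, 19] -> [14] and [19]
  Merge: [14] + [19] -> [14, 19]
  Split: [20, 7] -> [20] and [7]
  Merge: [20] + [7] -> [7, 20]
Merge: [14, 19] + [7, 20] -> [7, 14, 19, 20]

Final sorted array: [7, 14, 19, 20]

The merge sort proceeds by recursively splitting the array and merging sorted halves.
After all merges, the sorted array is [7, 14, 19, 20].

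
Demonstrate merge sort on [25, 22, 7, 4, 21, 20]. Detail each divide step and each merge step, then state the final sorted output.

Merge sort trace:

Split: [25, 22, 7, 4, 21, 20] -> [25, 22, 7] and [4, 21, 20]
  Split: [25, 22, 7] -> [25] and [22, 7]
    Split: [22, 7] -> [22] and [7]
    Merge: [22] + [7] -> [7, 22]
  Merge: [25] + [7, 22] -> [7, 22, 25]
  Split: [4, 21, 20] -> [4] and [21, 20]
    Split: [21, 20] -> [21] and [20]
    Merge: [21] + [20] -> [20, 21]
  Merge: [4] + [20, 21] -> [4, 20, 21]
Merge: [7, 22, 25] + [4, 20, 21] -> [4, 7, 20, 21, 22, 25]

Final sorted array: [4, 7, 20, 21, 22, 25]

The merge sort proceeds by recursively splitting the array and merging sorted halves.
After all merges, the sorted array is [4, 7, 20, 21, 22, 25].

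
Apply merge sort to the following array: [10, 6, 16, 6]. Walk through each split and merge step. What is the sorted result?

Merge sort trace:

Split: [10, 6, 16, 6] -> [10, 6] and [16, 6]
  Split: [10, 6] -> [10] and [6]
  Merge: [10] + [6] -> [6, 10]
  Split: [16, 6] -> [16] and [6]
  Merge: [16] + [6] -> [6, 16]
Merge: [6, 10] + [6, 16] -> [6, 6, 10, 16]

Final sorted array: [6, 6, 10, 16]

The merge sort proceeds by recursively splitting the array and merging sorted halves.
After all merges, the sorted array is [6, 6, 10, 16].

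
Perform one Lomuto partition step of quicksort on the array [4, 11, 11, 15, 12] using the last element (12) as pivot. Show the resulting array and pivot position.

Lomuto partition with pivot = 12:

Initial array: [4, 11, 11, 15, 12]

arr[0]=4 <= 12: swap with position 0, array becomes [4, 11, 11, 15, 12]
arr[1]=11 <= 12: swap with position 1, array becomes [4, 11, 11, 15, 12]
arr[2]=11 <= 12: swap with position 2, array becomes [4, 11, 11, 15, 12]
arr[3]=15 > 12: no swap

Place pivot at position 3: [4, 11, 11, 12, 15]
Pivot position: 3

After partitioning with pivot 12, the array becomes [4, 11, 11, 12, 15]. The pivot is placed at index 3. All elements to the left of the pivot are <= 12, and all elements to the right are > 12.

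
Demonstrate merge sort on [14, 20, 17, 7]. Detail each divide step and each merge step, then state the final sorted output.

Merge sort trace:

Split: [14, 20, 17, 7] -> [14, 20] and [17, 7]
  Split: [14, 20] -> [14] and [20]
  Merge: [14] + [20] -> [14, 20]
  Split: [17, 7] -> [17] and [7]
  Merge: [17] + [7] -> [7, 17]
Merge: [14, 20] + [7, 17] -> [7, 14, 17, 20]

Final sorted array: [7, 14, 17, 20]

The merge sort proceeds by recursively splitting the array and merging sorted halves.
After all merges, the sorted array is [7, 14, 17, 20].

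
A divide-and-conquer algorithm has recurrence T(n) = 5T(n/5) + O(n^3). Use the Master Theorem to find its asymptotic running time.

Master Theorem for T(n) = 5T(n/5) + O(n^3):

a = 5, b = 5, c = 3
log_b(a) = log_5(5) = 1.0000

Case 3: c = 3 > log_5(5) = 1.0000
T(n) = O(n^3) = O(n^3)

For T(n) = 5T(n/5) + O(n^3): log_5(5) = 1.0000. This is Case 3 of the Master Theorem (c > log_b(a), work dominated by root), giving O(n^3).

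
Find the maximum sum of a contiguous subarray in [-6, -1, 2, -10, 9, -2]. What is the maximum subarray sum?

Using Kadane's algorithm on [-6, -1, 2, -10, 9, -2]:

Scanning through the array:
Position 1 (value -1): max_ending_here = -1, max_so_far = -1
Position 2 (value 2): max_ending_here = 2, max_so_far = 2
Position 3 (value -10): max_ending_here = -8, max_so_far = 2
Position 4 (value 9): max_ending_here = 9, max_so_far = 9
Position 5 (value -2): max_ending_here = 7, max_so_far = 9

Maximum subarray: [9]
Maximum sum: 9

The maximum subarray is [9] with sum 9. This subarray runs from index 4 to index 4.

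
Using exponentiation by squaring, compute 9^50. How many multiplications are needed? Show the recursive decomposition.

Computing 9^50 by squaring (build up from 9^1; each line after the first costs one multiplication):

9^1 = 9
9^2 = (9^1)^2 = 9^2 = 81
9^3 = 9 * 9^2 = 9 * 81 = 729
9^6 = (9^3)^2 = 729^2 = 531441
9^12 = (9^6)^2 = 531441^2 = 282429536481
9^24 = (9^12)^2 = 282429536481^2 = 79766443076872509863361
9^25 = 9 * 9^24 = 9 * 79766443076872509863361 = 717897987691852588770249
9^50 = (9^25)^2 = 717897987691852588770249^2 = 515377520732011331036461129765621272702107522001

Result: 515377520732011331036461129765621272702107522001
Multiplications needed: 7 (7 lines after 9^1)

9^50 = 515377520732011331036461129765621272702107522001. Using exponentiation by squaring, this requires 7 multiplications. The key idea: if the exponent is even, square the half-power; if odd, multiply by the base once.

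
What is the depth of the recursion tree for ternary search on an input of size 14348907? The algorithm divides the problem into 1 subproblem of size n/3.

For divide and conquer with division factor 3:

Problem sizes at each level:
Level 0: 14348907
Level 1: 4782969
Level 2: 1594323
Level 3: 531441
Level 4: 177147
Level 5: 59049
Level 6: 19683
Level 7: 6561
Level 8: 2187
Level 9: 729
Level 10: 243
Level 11: 81
Level 12: 27
Level 13: 9
Level 14: 3
Level 15: 1

The root is level 0 and the size-1 base case is level 15 (the tree spans levels 0 through 15, i.e. 16 levels counting the root), so the depth is the number of divisions: log_3(14348907) = 15

The recursion tree depth is log_3(14348907) = 15. At each level, the problem size is divided by 3, so it takes 15 divisions to reduce to a base case of size 1. The algorithm makes 1 recursive call at each level.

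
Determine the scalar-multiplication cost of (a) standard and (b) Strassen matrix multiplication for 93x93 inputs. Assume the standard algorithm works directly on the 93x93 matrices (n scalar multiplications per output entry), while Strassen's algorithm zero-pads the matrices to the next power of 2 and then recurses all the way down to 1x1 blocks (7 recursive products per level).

Matrix multiplication for 93x93 matrices:

Strassen's algorithm requires power-of-2 dimensions. Pad 93x93 to 128x128 (next power of 2).

Standard algorithm: 93^3 = 804357 multiplications
Strassen's algorithm: 7^(log2(128)) = 7^7 = 823543 multiplications
Difference: 804357 - 823543 = -19186 (Strassen uses MORE here due to padding overhead — for small or just-over-power-of-2 n, padding can outweigh the per-level savings)

Standard: 804357 multiplications (93^3). Strassen: 823543 multiplications (7^7, after padding to 128x128). Strassen reduces 8 recursive multiplications to 7 at each level.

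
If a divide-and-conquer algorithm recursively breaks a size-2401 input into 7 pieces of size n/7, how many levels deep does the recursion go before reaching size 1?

For divide and conquer with division factor 7:

Problem sizes at each level:
Level 0: 2401
Level 1: 343
Level 2: 49
Level 3: 7
Level 4: 1

The root is level 0 and the size-1 base case is level 4 (the tree spans levels 0 through 4, i.e. 5 levels counting the root), so the depth is the number of divisions: log_7(2401) = 4

The recursion tree depth is log_7(2401) = 4. At each level, the problem size is divided by 7, so it takes 4 divisions to reduce to a base case of size 1. The algorithm makes 7 recursive calls at each level.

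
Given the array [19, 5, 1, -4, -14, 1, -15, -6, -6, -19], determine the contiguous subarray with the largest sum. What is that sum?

Using Kadane's algorithm on [19, 5, 1, -4, -14, 1, -15, -6, -6, -19]:

Scanning through the array:
Position 1 (value 5): max_ending_here = 24, max_so_far = 24
Position 2 (value 1): max_ending_here = 25, max_so_far = 25
Position 3 (value -4): max_ending_here = 21, max_so_far = 25
Position 4 (value -14): max_ending_here = 7, max_so_far = 25
Position 5 (value 1): max_ending_here = 8, max_so_far = 25
Position 6 (value -15): max_ending_here = -7, max_so_far = 25
Position 7 (value -6): max_ending_here = -6, max_so_far = 25
Position 8 (value -6): max_ending_here = -6, max_so_far = 25
Position 9 (value -19): max_ending_here = -19, max_so_far = 25

Maximum subarray: [19, 5, 1]
Maximum sum: 25

The maximum subarray is [19, 5, 1] with sum 25. This subarray runs from index 0 to index 2.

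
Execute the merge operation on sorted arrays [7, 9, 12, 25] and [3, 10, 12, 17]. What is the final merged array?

Merging process:

Compare 7 vs 3: take 3 from right. Merged: [3]
Compare 7 vs 10: take 7 from left. Merged: [3, 7]
Compare 9 vs 10: take 9 from left. Merged: [3, 7, 9]
Compare 12 vs 10: take 10 from right. Merged: [3, 7, 9, 10]
Compare 12 vs 12: take 12 from left. Merged: [3, 7, 9, 10, 12]
Compare 25 vs 12: take 12 from right. Merged: [3, 7, 9, 10, 12, 12]
Compare 25 vs 17: take 17 from right. Merged: [3, 7, 9, 10, 12, 12, 17]
Append remaining from left: [25]. Merged: [3, 7, 9, 10, 12, 12, 17, 25]

Final merged array: [3, 7, 9, 10, 12, 12, 17, 25]
Total comparisons: 7

The merged array is [3, 7, 9, 10, 12, 12, 17, 25], requiring 7 comparisons. The merge step runs in O(n) time where n is the total number of elements.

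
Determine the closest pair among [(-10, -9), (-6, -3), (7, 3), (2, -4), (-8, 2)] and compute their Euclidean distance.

Computing all pairwise distances among 5 points:

d((-10, -9), (-6, -3)) = 7.2111
d((-10, -9), (7, 3)) = 20.8087
d((-10, -9), (2, -4)) = 13.0
d((-10, -9), (-8, 2)) = 11.1803
d((-6, -3), (7, 3)) = 14.3178
d((-6, -3), (2, -4)) = 8.0623
d((-6, -3), (-8, 2)) = 5.3852 <-- minimum
d((7, 3), (2, -4)) = 8.6023
d((7, 3), (-8, 2)) = 15.0333
d((2, -4), (-8, 2)) = 11.6619

Closest pair: (-6, -3) and (-8, 2) with distance 5.3852

The closest pair is (-6, -3) and (-8, 2) with Euclidean distance 5.3852. For 5 points, brute-force pairwise comparison is shown above. For large n, the divide-and-conquer algorithm (sort by x, recurse on halves, check the dividing strip) achieves O(n log n).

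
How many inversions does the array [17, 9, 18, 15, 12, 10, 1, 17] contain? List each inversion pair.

Finding inversions in [17, 9, 18, 15, 12, 10, 1, 17]:

(0, 1): arr[0]=17 > arr[1]=9
(0, 3): arr[0]=17 > arr[3]=15
(0, 4): arr[0]=17 > arr[4]=12
(0, 5): arr[0]=17 > arr[5]=10
(0, 6): arr[0]=17 > arr[6]=1
(1, 6): arr[1]=9 > arr[6]=1
(2, 3): arr[2]=18 > arr[3]=15
(2, 4): arr[2]=18 > arr[4]=12
(2, 5): arr[2]=18 > arr[5]=10
(2, 6): arr[2]=18 > arr[6]=1
(2, 7): arr[2]=18 > arr[7]=17
(3, 4): arr[3]=15 > arr[4]=12
(3, 5): arr[3]=15 > arr[5]=10
(3, 6): arr[3]=15 > arr[6]=1
(4, 5): arr[4]=12 > arr[5]=10
(4, 6): arr[4]=12 > arr[6]=1
(5, 6): arr[5]=10 > arr[6]=1

Total inversions: 17

The array has 17 inversion(s): (0,1), (0,3), (0,4), (0,5), (0,6), (1,6), (2,3), (2,4), (2,5), (2,6), (2,7), (3,4), (3,5), (3,6), (4,5), (4,6), (5,6). Each pair (i,j) satisfies i < j and arr[i] > arr[j].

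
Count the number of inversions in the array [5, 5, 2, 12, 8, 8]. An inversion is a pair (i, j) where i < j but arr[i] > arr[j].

Finding inversions in [5, 5, 2, 12, 8, 8]:

(0, 2): arr[0]=5 > arr[2]=2
(1, 2): arr[1]=5 > arr[2]=2
(3, 4): arr[3]=12 > arr[4]=8
(3, 5): arr[3]=12 > arr[5]=8

Total inversions: 4

The array has 4 inversion(s): (0,2), (1,2), (3,4), (3,5). Each pair (i,j) satisfies i < j and arr[i] > arr[j].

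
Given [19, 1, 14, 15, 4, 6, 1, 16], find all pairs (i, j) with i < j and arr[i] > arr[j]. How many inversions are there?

Finding inversions in [19, 1, 14, 15, 4, 6, 1, 16]:

(0, 1): arr[0]=19 > arr[1]=1
(0, 2): arr[0]=19 > arr[2]=14
(0, 3): arr[0]=19 > arr[3]=15
(0, 4): arr[0]=19 > arr[4]=4
(0, 5): arr[0]=19 > arr[5]=6
(0, 6): arr[0]=19 > arr[6]=1
(0, 7): arr[0]=19 > arr[7]=16
(2, 4): arr[2]=14 > arr[4]=4
(2, 5): arr[2]=14 > arr[5]=6
(2, 6): arr[2]=14 > arr[6]=1
(3, 4): arr[3]=15 > arr[4]=4
(3, 5): arr[3]=15 > arr[5]=6
(3, 6): arr[3]=15 > arr[6]=1
(4, 6): arr[4]=4 > arr[6]=1
(5, 6): arr[5]=6 > arr[6]=1

Total inversions: 15

The array has 15 inversion(s): (0,1), (0,2), (0,3), (0,4), (0,5), (0,6), (0,7), (2,4), (2,5), (2,6), (3,4), (3,5), (3,6), (4,6), (5,6). Each pair (i,j) satisfies i < j and arr[i] > arr[j].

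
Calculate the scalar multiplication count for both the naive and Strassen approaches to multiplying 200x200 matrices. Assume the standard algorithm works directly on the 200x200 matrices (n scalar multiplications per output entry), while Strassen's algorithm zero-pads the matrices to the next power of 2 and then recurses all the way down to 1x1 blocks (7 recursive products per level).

Matrix multiplication for 200x200 matrices:

Strassen's algorithm requires power-of-2 dimensions. Pad 200x200 to 256x256 (next power of 2).

Standard algorithm: 200^3 = 8000000 multiplications
Strassen's algorithm: 7^(log2(256)) = 7^8 = 5764801 multiplications
Savings: 8000000 - 5764801 = 2235199 multiplications

Standard: 8000000 multiplications (200^3). Strassen: 5764801 multiplications (7^8, after padding to 256x256). Strassen reduces 8 recursive multiplications to 7 at each level.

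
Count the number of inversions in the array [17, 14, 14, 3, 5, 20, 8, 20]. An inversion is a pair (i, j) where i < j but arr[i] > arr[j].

Finding inversions in [17, 14, 14, 3, 5, 20, 8, 20]:

(0, 1): arr[0]=17 > arr[1]=14
(0, 2): arr[0]=17 > arr[2]=14
(0, 3): arr[0]=17 > arr[3]=3
(0, 4): arr[0]=17 > arr[4]=5
(0, 6): arr[0]=17 > arr[6]=8
(1, 3): arr[1]=14 > arr[3]=3
(1, 4): arr[1]=14 > arr[4]=5
(1, 6): arr[1]=14 > arr[6]=8
(2, 3): arr[2]=14 > arr[3]=3
(2, 4): arr[2]=14 > arr[4]=5
(2, 6): arr[2]=14 > arr[6]=8
(5, 6): arr[5]=20 > arr[6]=8

Total inversions: 12

The array has 12 inversion(s): (0,1), (0,2), (0,3), (0,4), (0,6), (1,3), (1,4), (1,6), (2,3), (2,4), (2,6), (5,6). Each pair (i,j) satisfies i < j and arr[i] > arr[j].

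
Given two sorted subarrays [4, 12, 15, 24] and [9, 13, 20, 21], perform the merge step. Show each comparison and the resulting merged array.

Merging process:

Compare 4 vs 9: take 4 from left. Merged: [4]
Compare 12 vs 9: take 9 from right. Merged: [4, 9]
Compare 12 vs 13: take 12 from left. Merged: [4, 9, 12]
Compare 15 vs 13: take 13 from right. Merged: [4, 9, 12, 13]
Compare 15 vs 20: take 15 from left. Merged: [4, 9, 12, 13, 15]
Compare 24 vs 20: take 20 from right. Merged: [4, 9, 12, 13, 15, 20]
Compare 24 vs 21: take 21 from right. Merged: [4, 9, 12, 13, 15, 20, 21]
Append remaining from left: [24]. Merged: [4, 9, 12, 13, 15, 20, 21, 24]

Final merged array: [4, 9, 12, 13, 15, 20, 21, 24]
Total comparisons: 7

The merged array is [4, 9, 12, 13, 15, 20, 21, 24], requiring 7 comparisons. The merge step runs in O(n) time where n is the total number of elements.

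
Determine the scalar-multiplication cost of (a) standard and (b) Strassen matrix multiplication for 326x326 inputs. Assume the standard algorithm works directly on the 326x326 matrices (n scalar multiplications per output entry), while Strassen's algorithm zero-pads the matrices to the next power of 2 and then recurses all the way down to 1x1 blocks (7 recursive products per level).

Matrix multiplication for 326x326 matrices:

Strassen's algorithm requires power-of-2 dimensions. Pad 326x326 to 512x512 (next power of 2).

Standard algorithm: 326^3 = 34645976 multiplications
Strassen's algorithm: 7^(log2(512)) = 7^9 = 40353607 multiplications
Difference: 34645976 - 40353607 = -5707631 (Strassen uses MORE here due to padding overhead — for small or just-over-power-of-2 n, padding can outweigh the per-level savings)

Standard: 34645976 multiplications (326^3). Strassen: 40353607 multiplications (7^9, after padding to 512x512). Strassen reduces 8 recursive multiplications to 7 at each level.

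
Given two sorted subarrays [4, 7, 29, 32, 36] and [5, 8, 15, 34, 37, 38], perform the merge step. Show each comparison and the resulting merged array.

Merging process:

Compare 4 vs 5: take 4 from left. Merged: [4]
Compare 7 vs 5: take 5 from right. Merged: [4, 5]
Compare 7 vs 8: take 7 from left. Merged: [4, 5, 7]
Compare 29 vs 8: take 8 from right. Merged: [4, 5, 7, 8]
Compare 29 vs 15: take 15 from right. Merged: [4, 5, 7, 8, 15]
Compare 29 vs 34: take 29 from left. Merged: [4, 5, 7, 8, 15, 29]
Compare 32 vs 34: take 32 from left. Merged: [4, 5, 7, 8, 15, 29, 32]
Compare 36 vs 34: take 34 from right. Merged: [4, 5, 7, 8, 15, 29, 32, 34]
Compare 36 vs 37: take 36 from left. Merged: [4, 5, 7, 8, 15, 29, 32, 34, 36]
Append remaining from right: [37, 38]. Merged: [4, 5, 7, 8, 15, 29, 32, 34, 36, 37, 38]

Final merged array: [4, 5, 7, 8, 15, 29, 32, 34, 36, 37, 38]
Total comparisons: 9

The merged array is [4, 5, 7, 8, 15, 29, 32, 34, 36, 37, 38], requiring 9 comparisons. The merge step runs in O(n) time where n is the total number of elements.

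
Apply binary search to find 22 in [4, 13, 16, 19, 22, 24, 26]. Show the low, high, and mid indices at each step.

Binary search for 22 in [4, 13, 16, 19, 22, 24, 26]:

lo=0, hi=6, mid=3, arr[mid]=19 -> 19 < 22, search right half
lo=4, hi=6, mid=5, arr[mid]=24 -> 24 > 22, search left half
lo=4, hi=4, mid=4, arr[mid]=22 -> Found target at index 4!

Binary search finds 22 at index 4 after 3 comparisons. The search repeatedly halves the search space by comparing with the middle element.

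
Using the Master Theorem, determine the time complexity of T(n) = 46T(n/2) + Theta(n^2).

Master Theorem for T(n) = 46T(n/2) + O(n^2):

a = 46, b = 2, c = 2
log_b(a) = log_2(46) = 5.5236

Case 1: c = 2 < log_2(46) = 5.5236
T(n) = O(n^(log_2 46))

For T(n) = 46T(n/2) + O(n^2): log_2(46) = 5.5236. This is Case 1 of the Master Theorem (c < log_b(a), work dominated by leaves), giving O(n^(log_2 46)).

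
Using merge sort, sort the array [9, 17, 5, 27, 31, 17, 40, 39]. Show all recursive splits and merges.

Merge sort trace:

Split: [9, 17, 5, 27, 31, 17, 40, 39] -> [9, 17, 5, 27] and [31, 17, 40, 39]
  Split: [9, 17, 5, 27] -> [9, 17] and [5, 27]
    Split: [9, 17] -> [9] and [17]
    Merge: [9] + [17] -> [9, 17]
    Split: [5, 27] -> [5] and [27]
    Merge: [5] + [27] -> [5, 27]
  Merge: [9, 17] + [5, 27] -> [5, 9, 17, 27]
  Split: [31, 17, 40, 39] -> [31, 17] and [40, 39]
    Split: [31, 17] -> [31] and [17]
    Merge: [31] + [17] -> [17, 31]
    Split: [40, 39] -> [40] and [39]
    Merge: [40] + [39] -> [39, 40]
  Merge: [17, 31] + [39, 40] -> [17, 31, 39, 40]
Merge: [5, 9, 17, 27] + [17, 31, 39, 40] -> [5, 9, 17, 17, 27, 31, 39, 40]

Final sorted array: [5, 9, 17, 17, 27, 31, 39, 40]

The merge sort proceeds by recursively splitting the array and merging sorted halves.
After all merges, the sorted array is [5, 9, 17, 17, 27, 31, 39, 40].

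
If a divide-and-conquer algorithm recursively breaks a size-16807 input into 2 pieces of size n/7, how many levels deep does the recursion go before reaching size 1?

For divide and conquer with division factor 7:

Problem sizes at each level:
Level 0: 16807
Level 1: 2401
Level 2: 343
Level 3: 49
Level 4: 7
Level 5: 1

The root is level 0 and the size-1 base case is level 5 (the tree spans levels 0 through 5, i.e. 6 levels counting the root), so the depth is the number of divisions: log_7(16807) = 5

The recursion tree depth is log_7(16807) = 5. At each level, the problem size is divided by 7, so it takes 5 divisions to reduce to a base case of size 1. The algorithm makes 2 recursive calls at each level.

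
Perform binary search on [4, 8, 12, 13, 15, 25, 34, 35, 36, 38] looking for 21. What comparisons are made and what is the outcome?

Binary search for 21 in [4, 8, 12, 13, 15, 25, 34, 35, 36, 38]:

lo=0, hi=9, mid=4, arr[mid]=15 -> 15 < 21, search right half
lo=5, hi=9, mid=7, arr[mid]=35 -> 35 > 21, search left half
lo=5, hi=6, mid=5, arr[mid]=25 -> 25 > 21, search left half
lo=5 > hi=4, target 21 not found

Binary search determines that 21 is not in the array after 3 comparisons. The search space was exhausted without finding the target.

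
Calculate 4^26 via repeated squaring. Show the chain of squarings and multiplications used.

Computing 4^26 by squaring (build up from 4^1; each line after the first costs one multiplication):

4^1 = 4
4^2 = (4^1)^2 = 4^2 = 16
4^3 = 4 * 4^2 = 4 * 16 = 64
4^6 = (4^3)^2 = 64^2 = 4096
4^12 = (4^6)^2 = 4096^2 = 16777216
4^13 = 4 * 4^12 = 4 * 16777216 = 67108864
4^26 = (4^13)^2 = 67108864^2 = 4503599627370496

Result: 4503599627370496
Multiplications needed: 6 (6 lines after 4^1)

4^26 = 4503599627370496. Using exponentiation by squaring, this requires 6 multiplications. The key idea: if the exponent is even, square the half-power; if odd, multiply by the base once.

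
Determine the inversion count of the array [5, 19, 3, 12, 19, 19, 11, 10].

Finding inversions in [5, 19, 3, 12, 19, 19, 11, 10]:

(0, 2): arr[0]=5 > arr[2]=3
(1, 2): arr[1]=19 > arr[2]=3
(1, 3): arr[1]=19 > arr[3]=12
(1, 6): arr[1]=19 > arr[6]=11
(1, 7): arr[1]=19 > arr[7]=10
(3, 6): arr[3]=12 > arr[6]=11
(3, 7): arr[3]=12 > arr[7]=10
(4, 6): arr[4]=19 > arr[6]=11
(4, 7): arr[4]=19 > arr[7]=10
(5, 6): arr[5]=19 > arr[6]=11
(5, 7): arr[5]=19 > arr[7]=10
(6, 7): arr[6]=11 > arr[7]=10

Total inversions: 12

The array has 12 inversion(s): (0,2), (1,2), (1,3), (1,6), (1,7), (3,6), (3,7), (4,6), (4,7), (5,6), (5,7), (6,7). Each pair (i,j) satisfies i < j and arr[i] > arr[j].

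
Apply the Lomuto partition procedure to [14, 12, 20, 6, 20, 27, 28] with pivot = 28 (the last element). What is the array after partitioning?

Lomuto partition with pivot = 28:

Initial array: [14, 12, 20, 6, 20, 27, 28]

arr[0]=14 <= 28: swap with position 0, array becomes [14, 12, 20, 6, 20, 27, 28]
arr[1]=12 <= 28: swap with position 1, array becomes [14, 12, 20, 6, 20, 27, 28]
arr[2]=20 <= 28: swap with position 2, array becomes [14, 12, 20, 6, 20, 27, 28]
arr[3]=6 <= 28: swap with position 3, array becomes [14, 12, 20, 6, 20, 27, 28]
arr[4]=20 <= 28: swap with position 4, array becomes [14, 12, 20, 6, 20, 27, 28]
arr[5]=27 <= 28: swap with position 5, array becomes [14, 12, 20, 6, 20, 27, 28]

Place pivot at position 6: [14, 12, 20, 6, 20, 27, 28]
Pivot position: 6

After partitioning with pivot 28, the array becomes [14, 12, 20, 6, 20, 27, 28]. The pivot is placed at index 6. All elements to the left of the pivot are <= 28, and all elements to the right are > 28.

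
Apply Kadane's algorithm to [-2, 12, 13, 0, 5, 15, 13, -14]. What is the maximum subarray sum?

Using Kadane's algorithm on [-2, 12, 13, 0, 5, 15, 13, -14]:

Scanning through the array:
Position 1 (value 12): max_ending_here = 12, max_so_far = 12
Position 2 (value 13): max_ending_here = 25, max_so_far = 25
Position 3 (value 0): max_ending_here = 25, max_so_far = 25
Position 4 (value 5): max_ending_here = 30, max_so_far = 30
Position 5 (value 15): max_ending_here = 45, max_so_far = 45
Position 6 (value 13): max_ending_here = 58, max_so_far = 58
Position 7 (value -14): max_ending_here = 44, max_so_far = 58

Maximum subarray: [12, 13, 0, 5, 15, 13]
Maximum sum: 58

The maximum subarray is [12, 13, 0, 5, 15, 13] with sum 58. This subarray runs from index 1 to index 6.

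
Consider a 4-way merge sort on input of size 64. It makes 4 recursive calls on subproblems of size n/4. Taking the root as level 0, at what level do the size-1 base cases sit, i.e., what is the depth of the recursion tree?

For divide and conquer with division factor 4:

Problem sizes at each level:
Level 0: 64
Level 1: 16
Level 2: 4
Level 3: 1

The root is level 0 and the size-1 base case is level 3 (the tree spans levels 0 through 3, i.e. 4 levels counting the root), so the depth is the number of divisions: log_4(64) = 3

The recursion tree depth is log_4(64) = 3. At each level, the problem size is divided by 4, so it takes 3 divisions to reduce to a base case of size 1. The algorithm makes 4 recursive calls at each level.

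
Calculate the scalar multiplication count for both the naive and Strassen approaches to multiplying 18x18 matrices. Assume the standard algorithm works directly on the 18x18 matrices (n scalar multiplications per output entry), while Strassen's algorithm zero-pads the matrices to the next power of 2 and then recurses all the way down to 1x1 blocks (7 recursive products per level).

Matrix multiplication for 18x18 matrices:

Strassen's algorithm requires power-of-2 dimensions. Pad 18x18 to 32x32 (next power of 2).

Standard algorithm: 18^3 = 5832 multiplications
Strassen's algorithm: 7^(log2(32)) = 7^5 = 16807 multiplications
Difference: 5832 - 16807 = -10975 (Strassen uses MORE here due to padding overhead — for small or just-over-power-of-2 n, padding can outweigh the per-level savings)

Standard: 5832 multiplications (18^3). Strassen: 16807 multiplications (7^5, after padding to 32x32). Strassen reduces 8 recursive multiplications to 7 at each level.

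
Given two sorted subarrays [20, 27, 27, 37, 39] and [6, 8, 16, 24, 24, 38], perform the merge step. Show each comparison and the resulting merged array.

Merging process:

Compare 20 vs 6: take 6 from right. Merged: [6]
Compare 20 vs 8: take 8 from right. Merged: [6, 8]
Compare 20 vs 16: take 16 from right. Merged: [6, 8, 16]
Compare 20 vs 24: take 20 from left. Merged: [6, 8, 16, 20]
Compare 27 vs 24: take 24 from right. Merged: [6, 8, 16, 20, 24]
Compare 27 vs 24: take 24 from right. Merged: [6, 8, 16, 20, 24, 24]
Compare 27 vs 38: take 27 from left. Merged: [6, 8, 16, 20, 24, 24, 27]
Compare 27 vs 38: take 27 from left. Merged: [6, 8, 16, 20, 24, 24, 27, 27]
Compare 37 vs 38: take 37 from left. Merged: [6, 8, 16, 20, 24, 24, 27, 27, 37]
Compare 39 vs 38: take 38 from right. Merged: [6, 8, 16, 20, 24, 24, 27, 27, 37, 38]
Append remaining from left: [39]. Merged: [6, 8, 16, 20, 24, 24, 27, 27, 37, 38, 39]

Final merged array: [6, 8, 16, 20, 24, 24, 27, 27, 37, 38, 39]
Total comparisons: 10

The merged array is [6, 8, 16, 20, 24, 24, 27, 27, 37, 38, 39], requiring 10 comparisons. The merge step runs in O(n) time where n is the total number of elements.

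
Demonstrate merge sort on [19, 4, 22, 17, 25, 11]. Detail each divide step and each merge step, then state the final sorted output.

Merge sort trace:

Split: [19, 4, 22, 17, 25, 11] -> [19, 4, 22] and [17, 25, 11]
  Split: [19, 4, 22] -> [19] and [4, 22]
    Split: [4, 22] -> [4] and [22]
    Merge: [4] + [22] -> [4, 22]
  Merge: [19] + [4, 22] -> [4, 19, 22]
  Split: [17, 25, 11] -> [17] and [25, 11]
    Split: [25, 11] -> [25] and [11]
    Merge: [25] + [11] -> [11, 25]
  Merge: [17] + [11, 25] -> [11, 17, 25]
Merge: [4, 19, 22] + [11, 17, 25] -> [4, 11, 17, 19, 22, 25]

Final sorted array: [4, 11, 17, 19, 22, 25]

The merge sort proceeds by recursively splitting the array and merging sorted halves.
After all merges, the sorted array is [4, 11, 17, 19, 22, 25].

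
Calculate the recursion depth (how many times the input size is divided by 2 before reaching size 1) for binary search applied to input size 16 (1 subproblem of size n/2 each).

For divide and conquer with division factor 2:

Problem sizes at each level:
Level 0: 16
Level 1: 8
Level 2: 4
Level 3: 2
Level 4: 1

The root is level 0 and the size-1 base case is level 4 (the tree spans levels 0 through 4, i.e. 5 levels counting the root), so the depth is the number of divisions: log_2(16) = 4

The recursion tree depth is log_2(16) = 4. At each level, the problem size is divided by 2, so it takes 4 divisions to reduce to a base case of size 1. The algorithm makes 1 recursive call at each level.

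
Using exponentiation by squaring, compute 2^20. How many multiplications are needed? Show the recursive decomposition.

Computing 2^20 by squaring (build up from 2^1; each line after the first costs one multiplication):

2^1 = 2
2^2 = (2^1)^2 = 2^2 = 4
2^4 = (2^2)^2 = 4^2 = 16
2^5 = 2 * 2^4 = 2 * 16 = 32
2^10 = (2^5)^2 = 32^2 = 1024
2^20 = (2^10)^2 = 1024^2 = 1048576

Result: 1048576
Multiplications needed: 5 (5 lines after 2^1)

2^20 = 1048576. Using exponentiation by squaring, this requires 5 multiplications. The key idea: if the exponent is even, square the half-power; if odd, multiply by the base once.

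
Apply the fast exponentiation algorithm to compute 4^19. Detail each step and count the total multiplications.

Computing 4^19 by squaring (build up from 4^1; each line after the first costs one multiplication):

4^1 = 4
4^2 = (4^1)^2 = 4^2 = 16
4^4 = (4^2)^2 = 16^2 = 256
4^8 = (4^4)^2 = 256^2 = 65536
4^9 = 4 * 4^8 = 4 * 65536 = 262144
4^18 = (4^9)^2 = 262144^2 = 68719476736
4^19 = 4 * 4^18 = 4 * 68719476736 = 274877906944

Result: 274877906944
Multiplications needed: 6 (6 lines after 4^1)

4^19 = 274877906944. Using exponentiation by squaring, this requires 6 multiplications. The key idea: if the exponent is even, square the half-power; if odd, multiply by the base once.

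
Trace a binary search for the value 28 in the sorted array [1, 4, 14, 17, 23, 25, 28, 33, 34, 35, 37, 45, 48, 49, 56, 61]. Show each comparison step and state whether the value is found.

Binary search for 28 in [1, 4, 14, 17, 23, 25, 28, 33, 34, 35, 37, 45, 48, 49, 56, 61]:

lo=0, hi=15, mid=7, arr[mid]=33 -> 33 > 28, search left half
lo=0, hi=6, mid=3, arr[mid]=17 -> 17 < 28, search right half
lo=4, hi=6, mid=5, arr[mid]=25 -> 25 < 28, search right half
lo=6, hi=6, mid=6, arr[mid]=28 -> Found target at index 6!

Binary search finds 28 at index 6 after 4 comparisons. The search repeatedly halves the search space by comparing with the middle element.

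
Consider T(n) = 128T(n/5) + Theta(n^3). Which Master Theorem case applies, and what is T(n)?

Master Theorem for T(n) = 128T(n/5) + O(n^3):

a = 128, b = 5, c = 3
log_b(a) = log_5(128) = 3.0147

Case 1: c = 3 < log_5(128) = 3.0147
T(n) = O(n^(log_5 128))

For T(n) = 128T(n/5) + O(n^3): log_5(128) = 3.0147. This is Case 1 of the Master Theorem (c < log_b(a), work dominated by leaves), giving O(n^(log_5 128)).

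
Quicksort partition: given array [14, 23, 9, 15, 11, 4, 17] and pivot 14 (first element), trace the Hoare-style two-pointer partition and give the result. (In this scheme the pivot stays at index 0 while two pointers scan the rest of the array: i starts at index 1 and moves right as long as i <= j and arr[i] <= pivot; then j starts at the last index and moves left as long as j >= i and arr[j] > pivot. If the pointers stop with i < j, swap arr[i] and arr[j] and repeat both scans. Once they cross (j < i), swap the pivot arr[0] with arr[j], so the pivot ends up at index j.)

Hoare-style two-pointer partition with pivot = 14:

Initial array: [14, 23, 9, 15, 11, 4, 17]

Pointers start at i = 1, j = 6.
i stops at index 1 (arr[1]=23 > 14), j stops at index 5 (arr[5]=4 <= 14): swap arr[1] and arr[5], array becomes [14, 4, 9, 15, 11, 23, 17]
i stops at index 3 (arr[3]=15 > 14), j stops at index 4 (arr[4]=11 <= 14): swap arr[3] and arr[4], array becomes [14, 4, 9, 11, 15, 23, 17]
i ends at 4, j ends at 3: the pointers have crossed (j < i), so scanning stops.

Swap pivot arr[0] with arr[3] to place pivot at position 3: [11, 4, 9, 14, 15, 23, 17]
Pivot position: 3

After partitioning with pivot 14, the array becomes [11, 4, 9, 14, 15, 23, 17]. The pivot is placed at index 3. All elements to the left of the pivot are <= 14, and all elements to the right are > 14.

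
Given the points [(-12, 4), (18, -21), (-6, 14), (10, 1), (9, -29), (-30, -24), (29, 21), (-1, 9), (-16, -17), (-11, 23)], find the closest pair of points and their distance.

Computing all pairwise distances among 10 points:

d((-12, 4), (18, -21)) = 39.0512
d((-12, 4), (-6, 14)) = 11.6619
d((-12, 4), (10, 1)) = 22.2036
d((-12, 4), (9, -29)) = 39.1152
d((-12, 4), (-30, -24)) = 33.2866
d((-12, 4), (29, 21)) = 44.3847
d((-12, 4), (-1, 9)) = 12.083
d((-12, 4), (-16, -17)) = 21.3776
d((-12, 4), (-11, 23)) = 19.0263
d((18, -21), (-6, 14)) = 42.4382
d((18, -21), (10, 1)) = 23.4094
d((18, -21), (9, -29)) = 12.0416
d((18, -21), (-30, -24)) = 48.0937
d((18, -21), (29, 21)) = 43.4166
d((18, -21), (-1, 9)) = 35.5106
d((18, -21), (-16, -17)) = 34.2345
d((18, -21), (-11, 23)) = 52.6972
d((-6, 14), (10, 1)) = 20.6155
d((-6, 14), (9, -29)) = 45.5412
d((-6, 14), (-30, -24)) = 44.9444
d((-6, 14), (29, 21)) = 35.6931
d((-6, 14), (-1, 9)) = 7.0711 <-- minimum
d((-6, 14), (-16, -17)) = 32.573
d((-6, 14), (-11, 23)) = 10.2956
d((10, 1), (9, -29)) = 30.0167
d((10, 1), (-30, -24)) = 47.1699
d((10, 1), (29, 21)) = 27.5862
d((10, 1), (-1, 9)) = 13.6015
d((10, 1), (-16, -17)) = 31.6228
d((10, 1), (-11, 23)) = 30.4138
d((9, -29), (-30, -24)) = 39.3192
d((9, -29), (29, 21)) = 53.8516
d((9, -29), (-1, 9)) = 39.2938
d((9, -29), (-16, -17)) = 27.7308
d((9, -29), (-11, 23)) = 55.7136
d((-30, -24), (29, 21)) = 74.2024
d((-30, -24), (-1, 9)) = 43.9318
d((-30, -24), (-16, -17)) = 15.6525
d((-30, -24), (-11, 23)) = 50.6952
d((29, 21), (-1, 9)) = 32.311
d((29, 21), (-16, -17)) = 58.8982
d((29, 21), (-11, 23)) = 40.05
d((-1, 9), (-16, -17)) = 30.0167
d((-1, 9), (-11, 23)) = 17.2047
d((-16, -17), (-11, 23)) = 40.3113

Closest pair: (-6, 14) and (-1, 9) with distance 7.0711

The closest pair is (-6, 14) and (-1, 9) with Euclidean distance 7.0711. For 10 points, brute-force pairwise comparison is shown above. For large n, the divide-and-conquer algorithm (sort by x, recurse on halves, check the dividing strip) achieves O(n log n).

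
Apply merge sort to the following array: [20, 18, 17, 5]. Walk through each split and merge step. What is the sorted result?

Merge sort trace:

Split: [20, 18, 17, 5] -> [20, 18] and [17, 5]
  Split: [20, 18] -> [20] and [18]
  Merge: [20] + [18] -> [18, 20]
  Split: [17, 5] -> [17] and [5]
  Merge: [17] + [5] -> [5, 17]
Merge: [18, 20] + [5, 17] -> [5, 17, 18, 20]

Final sorted array: [5, 17, 18, 20]

The merge sort proceeds by recursively splitting the array and merging sorted halves.
After all merges, the sorted array is [5, 17, 18, 20].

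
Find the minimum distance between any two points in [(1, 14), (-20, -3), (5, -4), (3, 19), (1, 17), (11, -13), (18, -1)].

Computing all pairwise distances among 7 points:

d((1, 14), (-20, -3)) = 27.0185
d((1, 14), (5, -4)) = 18.4391
d((1, 14), (3, 19)) = 5.3852
d((1, 14), (1, 17)) = 3.0
d((1, 14), (11, -13)) = 28.7924
d((1, 14), (18, -1)) = 22.6716
d((-20, -3), (5, -4)) = 25.02
d((-20, -3), (3, 19)) = 31.8277
d((-20, -3), (1, 17)) = 29.0
d((-20, -3), (11, -13)) = 32.573
d((-20, -3), (18, -1)) = 38.0526
d((5, -4), (3, 19)) = 23.0868
d((5, -4), (1, 17)) = 21.3776
d((5, -4), (11, -13)) = 10.8167
d((5, -4), (18, -1)) = 13.3417
d((3, 19), (1, 17)) = 2.8284 <-- minimum
d((3, 19), (11, -13)) = 32.9848
d((3, 19), (18, -1)) = 25.0
d((1, 17), (11, -13)) = 31.6228
d((1, 17), (18, -1)) = 24.7588
d((11, -13), (18, -1)) = 13.8924

Closest pair: (3, 19) and (1, 17) with distance 2.8284

The closest pair is (3, 19) and (1, 17) with Euclidean distance 2.8284. For 7 points, brute-force pairwise comparison is shown above. For large n, the divide-and-conquer algorithm (sort by x, recurse on halves, check the dividing strip) achieves O(n log n).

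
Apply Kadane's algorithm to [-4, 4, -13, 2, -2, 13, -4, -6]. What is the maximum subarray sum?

Using Kadane's algorithm on [-4, 4, -13, 2, -2, 13, -4, -6]:

Scanning through the array:
Position 1 (value 4): max_ending_here = 4, max_so_far = 4
Position 2 (value -13): max_ending_here = -9, max_so_far = 4
Position 3 (value 2): max_ending_here = 2, max_so_far = 4
Position 4 (value -2): max_ending_here = 0, max_so_far = 4
Position 5 (value 13): max_ending_here = 13, max_so_far = 13
Position 6 (value -4): max_ending_here = 9, max_so_far = 13
Position 7 (value -6): max_ending_here = 3, max_so_far = 13

Maximum subarray: [2, -2, 13]
Maximum sum: 13

The maximum subarray is [2, -2, 13] with sum 13. This subarray runs from index 3 to index 5.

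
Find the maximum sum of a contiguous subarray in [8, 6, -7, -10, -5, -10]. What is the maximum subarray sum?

Using Kadane's algorithm on [8, 6, -7, -10, -5, -10]:

Scanning through the array:
Position 1 (value 6): max_ending_here = 14, max_so_far = 14
Position 2 (value -7): max_ending_here = 7, max_so_far = 14
Position 3 (value -10): max_ending_here = -3, max_so_far = 14
Position 4 (value -5): max_ending_here = -5, max_so_far = 14
Position 5 (value -10): max_ending_here = -10, max_so_far = 14

Maximum subarray: [8, 6]
Maximum sum: 14

The maximum subarray is [8, 6] with sum 14. This subarray runs from index 0 to index 1.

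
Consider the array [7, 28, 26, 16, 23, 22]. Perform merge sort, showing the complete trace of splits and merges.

Merge sort trace:

Split: [7, 28, 26, 16, 23, 22] -> [7, 28, 26] and [16, 23, 22]
  Split: [7, 28, 26] -> [7] and [28, 26]
    Split: [28, 26] -> [28] and [26]
    Merge: [28] + [26] -> [26, 28]
  Merge: [7] + [26, 28] -> [7, 26, 28]
  Split: [16, 23, 22] -> [16] and [23, 22]
    Split: [23, 22] -> [23] and [22]
    Merge: [23] + [22] -> [22, 23]
  Merge: [16] + [22, 23] -> [16, 22, 23]
Merge: [7, 26, 28] + [16, 22, 23] -> [7, 16, 22, 23, 26, 28]

Final sorted array: [7, 16, 22, 23, 26, 28]

The merge sort proceeds by recursively splitting the array and merging sorted halves.
After all merges, the sorted array is [7, 16, 22, 23, 26, 28].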